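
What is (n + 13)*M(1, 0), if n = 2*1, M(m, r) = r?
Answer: 0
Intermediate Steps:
n = 2
(n + 13)*M(1, 0) = (2 + 13)*0 = 15*0 = 0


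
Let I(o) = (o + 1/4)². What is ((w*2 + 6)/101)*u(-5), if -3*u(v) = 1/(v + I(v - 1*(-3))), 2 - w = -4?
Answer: 96/3131 ≈ 0.030661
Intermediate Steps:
I(o) = (¼ + o)² (I(o) = (o + ¼)² = (¼ + o)²)
w = 6 (w = 2 - 1*(-4) = 2 + 4 = 6)
u(v) = -1/(3*(v + (13 + 4*v)²/16)) (u(v) = -1/(3*(v + (1 + 4*(v - 1*(-3)))²/16)) = -1/(3*(v + (1 + 4*(v + 3))²/16)) = -1/(3*(v + (1 + 4*(3 + v))²/16)) = -1/(3*(v + (1 + (12 + 4*v))²/16)) = -1/(3*(v + (13 + 4*v)²/16)))
((w*2 + 6)/101)*u(-5) = ((6*2 + 6)/101)*(-16/(507 + 48*(-5)² + 360*(-5))) = ((12 + 6)*(1/101))*(-16/(507 + 48*25 - 1800)) = (18*(1/101))*(-16/(507 + 1200 - 1800)) = 18*(-16/(-93))/101 = 18*(-16*(-1/93))/101 = (18/101)*(16/93) = 96/3131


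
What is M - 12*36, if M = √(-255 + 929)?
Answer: -432 + √674 ≈ -406.04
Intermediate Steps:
M = √674 ≈ 25.962
M - 12*36 = √674 - 12*36 = √674 - 1*432 = √674 - 432 = -432 + √674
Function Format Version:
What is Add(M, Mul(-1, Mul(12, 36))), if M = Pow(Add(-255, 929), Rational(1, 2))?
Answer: Add(-432, Pow(674, Rational(1, 2))) ≈ -406.04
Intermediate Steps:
M = Pow(674, Rational(1, 2)) ≈ 25.962
Add(M, Mul(-1, Mul(12, 36))) = Add(Pow(674, Rational(1, 2)), Mul(-1, Mul(12, 36))) = Add(Pow(674, Rational(1, 2)), Mul(-1, 432)) = Add(Pow(674, Rational(1, 2)), -432) = Add(-432, Pow(674, Rational(1, 2)))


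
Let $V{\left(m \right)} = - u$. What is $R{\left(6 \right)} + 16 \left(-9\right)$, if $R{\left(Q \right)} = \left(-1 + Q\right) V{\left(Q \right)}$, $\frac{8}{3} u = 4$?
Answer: $- \frac{303}{2} \approx -151.5$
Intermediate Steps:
$u = \frac{3}{2}$ ($u = \frac{3}{8} \cdot 4 = \frac{3}{2} \approx 1.5$)
$V{\left(m \right)} = - \frac{3}{2}$ ($V{\left(m \right)} = \left(-1\right) \frac{3}{2} = - \frac{3}{2}$)
$R{\left(Q \right)} = \frac{3}{2} - \frac{3 Q}{2}$ ($R{\left(Q \right)} = \left(-1 + Q\right) \left(- \frac{3}{2}\right) = \frac{3}{2} - \frac{3 Q}{2}$)
$R{\left(6 \right)} + 16 \left(-9\right) = \left(\frac{3}{2} - 9\right) + 16 \left(-9\right) = \left(\frac{3}{2} - 9\right) - 144 = - \frac{15}{2} - 144 = - \frac{303}{2}$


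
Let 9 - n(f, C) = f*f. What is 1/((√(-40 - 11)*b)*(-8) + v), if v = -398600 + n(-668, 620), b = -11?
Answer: -16565/13994368219 - 88*I*√51/713712779169 ≈ -1.1837e-6 - 8.8053e-10*I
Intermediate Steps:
n(f, C) = 9 - f² (n(f, C) = 9 - f*f = 9 - f²)
v = -844815 (v = -398600 + (9 - 1*(-668)²) = -398600 + (9 - 1*446224) = -398600 + (9 - 446224) = -398600 - 446215 = -844815)
1/((√(-40 - 11)*b)*(-8) + v) = 1/((√(-40 - 11)*(-11))*(-8) - 844815) = 1/((√(-51)*(-11))*(-8) - 844815) = 1/(((I*√51)*(-11))*(-8) - 844815) = 1/(-11*I*√51*(-8) - 844815) = 1/(88*I*√51 - 844815) = 1/(-844815 + 88*I*√51)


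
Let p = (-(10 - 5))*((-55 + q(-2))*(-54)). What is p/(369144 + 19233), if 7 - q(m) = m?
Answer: -1380/43153 ≈ -0.031979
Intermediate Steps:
q(m) = 7 - m
p = -12420 (p = (-(10 - 5))*((-55 + (7 - 1*(-2)))*(-54)) = (-1*5)*((-55 + (7 + 2))*(-54)) = -5*(-55 + 9)*(-54) = -(-230)*(-54) = -5*2484 = -12420)
p/(369144 + 19233) = -12420/(369144 + 19233) = -12420/388377 = -12420*1/388377 = -1380/43153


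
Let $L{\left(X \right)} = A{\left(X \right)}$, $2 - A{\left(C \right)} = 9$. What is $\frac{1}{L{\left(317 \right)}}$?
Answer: $- \frac{1}{7} \approx -0.14286$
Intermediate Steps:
$A{\left(C \right)} = -7$ ($A{\left(C \right)} = 2 - 9 = -7$)
$L{\left(X \right)} = -7$
$\frac{1}{L{\left(317 \right)}} = \frac{1}{-7} = - \frac{1}{7}$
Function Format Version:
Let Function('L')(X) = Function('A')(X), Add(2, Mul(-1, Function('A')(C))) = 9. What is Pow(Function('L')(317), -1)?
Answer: Rational(-1, 7) ≈ -0.14286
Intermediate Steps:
Function('A')(C) = -7 (Function('A')(C) = Add(2, Mul(-1, 9)) = Add(2, -9) = -7)
Function('L')(X) = -7
Pow(Function('L')(317), -1) = Pow(-7, -1) = Rational(-1, 7)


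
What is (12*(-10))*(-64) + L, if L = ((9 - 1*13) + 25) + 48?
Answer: 7749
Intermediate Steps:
L = 69 (L = ((9 - 13) + 25) + 48 = (-4 + 25) + 48 = 21 + 48 = 69)
(12*(-10))*(-64) + L = (12*(-10))*(-64) + 69 = -120*(-64) + 69 = 7680 + 69 = 7749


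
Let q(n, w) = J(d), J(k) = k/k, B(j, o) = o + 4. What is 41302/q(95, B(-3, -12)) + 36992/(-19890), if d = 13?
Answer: 24160582/585 ≈ 41300.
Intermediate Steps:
B(j, o) = 4 + o
J(k) = 1
q(n, w) = 1
41302/q(95, B(-3, -12)) + 36992/(-19890) = 41302/1 + 36992/(-19890) = 41302*1 + 36992*(-1/19890) = 41302 - 1088/585 = 24160582/585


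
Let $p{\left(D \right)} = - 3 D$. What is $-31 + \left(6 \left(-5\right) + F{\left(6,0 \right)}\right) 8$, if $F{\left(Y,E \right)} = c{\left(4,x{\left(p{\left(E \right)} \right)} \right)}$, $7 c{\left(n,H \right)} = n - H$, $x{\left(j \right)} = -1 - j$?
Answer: $- \frac{1857}{7} \approx -265.29$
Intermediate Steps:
$c{\left(n,H \right)} = - \frac{H}{7} + \frac{n}{7}$ ($c{\left(n,H \right)} = \frac{n - H}{7} = - \frac{H}{7} + \frac{n}{7}$)
$F{\left(Y,E \right)} = \frac{5}{7} - \frac{3 E}{7}$ ($F{\left(Y,E \right)} = - \frac{-1 - - 3 E}{7} + \frac{1}{7} \cdot 4 = - \frac{-1 + 3 E}{7} + \frac{4}{7} = \left(\frac{1}{7} - \frac{3 E}{7}\right) + \frac{4}{7} = \frac{5}{7} - \frac{3 E}{7}$)
$-31 + \left(6 \left(-5\right) + F{\left(6,0 \right)}\right) 8 = -31 + \left(6 \left(-5\right) + \left(\frac{5}{7} - 0\right)\right) 8 = -31 + \left(-30 + \left(\frac{5}{7} + 0\right)\right) 8 = -31 + \left(-30 + \frac{5}{7}\right) 8 = -31 - \frac{1640}{7} = - \frac{1857}{7}$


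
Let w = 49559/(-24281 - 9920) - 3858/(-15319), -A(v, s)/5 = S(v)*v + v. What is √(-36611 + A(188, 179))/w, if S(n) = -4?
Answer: -523925119*I*√33791/627246863 ≈ -153.54*I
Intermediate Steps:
A(v, s) = 15*v (A(v, s) = -5*(-4*v + v) = -(-15)*v = 15*v)
w = -627246863/523925119 (w = 49559/(-34201) - 3858*(-1/15319) = 49559*(-1/34201) + 3858/15319 = -49559/34201 + 3858/15319 = -627246863/523925119 ≈ -1.1972)
√(-36611 + A(188, 179))/w = √(-36611 + 15*188)/(-627246863/523925119) = √(-36611 + 2820)*(-523925119/627246863) = √(-33791)*(-523925119/627246863) = (I*√33791)*(-523925119/627246863) = -523925119*I*√33791/627246863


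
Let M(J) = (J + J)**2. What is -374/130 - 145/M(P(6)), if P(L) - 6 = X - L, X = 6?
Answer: -36353/9360 ≈ -3.8839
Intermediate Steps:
P(L) = 12 - L (P(L) = 6 + (6 - L) = 12 - L)
M(J) = 4*J**2 (M(J) = (2*J)**2 = 4*J**2)
-374/130 - 145/M(P(6)) = -374/130 - 145*1/(4*(12 - 1*6)**2) = -374*1/130 - 145*1/(4*(12 - 6)**2) = -187/65 - 145/(4*6**2) = -187/65 - 145/(4*36) = -187/65 - 145/144 = -36353/9360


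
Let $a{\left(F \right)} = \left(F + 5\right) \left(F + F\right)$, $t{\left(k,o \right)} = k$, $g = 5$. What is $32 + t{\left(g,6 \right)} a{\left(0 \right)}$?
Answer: $32$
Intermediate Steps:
$a{\left(F \right)} = 2 F \left(5 + F\right)$ ($a{\left(F \right)} = \left(5 + F\right) 2 F = 2 F \left(5 + F\right)$)
$32 + t{\left(g,6 \right)} a{\left(0 \right)} = 32 + 5 \cdot 2 \cdot 0 \left(5 + 0\right) = 32 + 5 \cdot 2 \cdot 0 \cdot 5 = 32 + 5 \cdot 0 = 32 + 0 = 32$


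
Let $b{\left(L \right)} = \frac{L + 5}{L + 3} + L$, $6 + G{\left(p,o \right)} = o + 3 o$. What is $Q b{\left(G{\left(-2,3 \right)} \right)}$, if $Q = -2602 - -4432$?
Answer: $\frac{39650}{3} \approx 13217.0$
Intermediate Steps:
$G{\left(p,o \right)} = -6 + 4 o$ ($G{\left(p,o \right)} = -6 + \left(o + 3 o\right) = -6 + 4 o$)
$Q = 1830$ ($Q = -2602 + 4432 = 1830$)
$b{\left(L \right)} = L + \frac{5 + L}{3 + L}$ ($b{\left(L \right)} = \frac{5 + L}{3 + L} + L = L + \frac{5 + L}{3 + L}$)
$Q b{\left(G{\left(-2,3 \right)} \right)} = 1830 \frac{5 + \left(-6 + 4 \cdot 3\right)^{2} + 4 \left(-6 + 4 \cdot 3\right)}{3 + \left(-6 + 4 \cdot 3\right)} = 1830 \frac{5 + \left(-6 + 12\right)^{2} + 4 \left(-6 + 12\right)}{3 + \left(-6 + 12\right)} = 1830 \frac{5 + 6^{2} + 4 \cdot 6}{3 + 6} = 1830 \frac{5 + 36 + 24}{9} = 1830 \cdot \frac{1}{9} \cdot 65 = 1830 \cdot \frac{65}{9} = \frac{39650}{3}$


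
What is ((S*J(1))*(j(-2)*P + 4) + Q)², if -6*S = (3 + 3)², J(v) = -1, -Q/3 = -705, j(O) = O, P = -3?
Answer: 4730625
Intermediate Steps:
Q = 2115 (Q = -3*(-705) = 2115)
S = -6 (S = -(3 + 3)²/6 = -⅙*6² = -⅙*36 = -6)
((S*J(1))*(j(-2)*P + 4) + Q)² = ((-6*(-1))*(-2*(-3) + 4) + 2115)² = (6*(6 + 4) + 2115)² = (6*10 + 2115)² = (60 + 2115)² = 2175² = 4730625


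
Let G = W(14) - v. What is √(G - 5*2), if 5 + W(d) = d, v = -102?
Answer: √101 ≈ 10.050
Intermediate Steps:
W(d) = -5 + d
G = 111 (G = (-5 + 14) - 1*(-102) = 9 + 102 = 111)
√(G - 5*2) = √(111 - 5*2) = √(111 - 10) = √101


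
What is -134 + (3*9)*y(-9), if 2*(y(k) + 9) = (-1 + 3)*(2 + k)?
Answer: -566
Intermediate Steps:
y(k) = -7 + k (y(k) = -9 + ((-1 + 3)*(2 + k))/2 = -9 + (2*(2 + k))/2 = -9 + (4 + 2*k)/2 = -9 + (2 + k) = -7 + k)
-134 + (3*9)*y(-9) = -134 + (3*9)*(-7 - 9) = -134 + 27*(-16) = -134 - 432 = -566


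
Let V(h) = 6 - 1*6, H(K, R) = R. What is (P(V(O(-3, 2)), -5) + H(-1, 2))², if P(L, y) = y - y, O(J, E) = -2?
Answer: 4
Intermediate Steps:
V(h) = 0 (V(h) = 6 - 6 = 0)
P(L, y) = 0
(P(V(O(-3, 2)), -5) + H(-1, 2))² = (0 + 2)² = 2² = 4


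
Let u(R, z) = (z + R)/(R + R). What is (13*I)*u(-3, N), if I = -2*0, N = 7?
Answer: 0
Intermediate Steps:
I = 0
u(R, z) = (R + z)/(2*R) (u(R, z) = (R + z)/((2*R)) = (R + z)*(1/(2*R)) = (R + z)/(2*R))
(13*I)*u(-3, N) = (13*0)*((½)*(-3 + 7)/(-3)) = 0*((½)*(-⅓)*4) = 0*(-⅔) = 0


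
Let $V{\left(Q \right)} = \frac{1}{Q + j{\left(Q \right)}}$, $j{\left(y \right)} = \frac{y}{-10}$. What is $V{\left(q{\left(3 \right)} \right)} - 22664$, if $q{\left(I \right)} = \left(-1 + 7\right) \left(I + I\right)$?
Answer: $- \frac{3671563}{162} \approx -22664.0$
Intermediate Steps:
$j{\left(y \right)} = - \frac{y}{10}$ ($j{\left(y \right)} = y \left(- \frac{1}{10}\right) = - \frac{y}{10}$)
$q{\left(I \right)} = 12 I$ ($q{\left(I \right)} = 6 \cdot 2 I = 12 I$)
$V{\left(Q \right)} = \frac{10}{9 Q}$ ($V{\left(Q \right)} = \frac{1}{Q - \frac{Q}{10}} = \frac{1}{\frac{9}{10} Q} = \frac{10}{9 Q}$)
$V{\left(q{\left(3 \right)} \right)} - 22664 = \frac{10}{9 \cdot 12 \cdot 3} - 22664 = \frac{10}{9 \cdot 36} - 22664 = \frac{10}{9} \cdot \frac{1}{36} - 22664 = \frac{5}{162} - 22664 = - \frac{3671563}{162}$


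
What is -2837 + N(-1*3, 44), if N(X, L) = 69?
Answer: -2768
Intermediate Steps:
-2837 + N(-1*3, 44) = -2837 + 69 = -2768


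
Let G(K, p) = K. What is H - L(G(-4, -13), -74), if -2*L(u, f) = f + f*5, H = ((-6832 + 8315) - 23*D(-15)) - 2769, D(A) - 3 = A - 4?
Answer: -1140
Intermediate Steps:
D(A) = -1 + A (D(A) = 3 + (A - 4) = 3 + (-4 + A) = -1 + A)
H = -918 (H = ((-6832 + 8315) - 23*(-1 - 15)) - 2769 = (1483 - 23*(-16)) - 2769 = (1483 + 368) - 2769 = 1851 - 2769 = -918)
L(u, f) = -3*f (L(u, f) = -(f + f*5)/2 = -(f + 5*f)/2 = -3*f)
H - L(G(-4, -13), -74) = -918 - (-3)*(-74) = -918 - 1*222 = -918 - 222 = -1140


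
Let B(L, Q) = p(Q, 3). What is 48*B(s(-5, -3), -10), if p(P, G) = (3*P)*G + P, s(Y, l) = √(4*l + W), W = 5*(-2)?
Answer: -4800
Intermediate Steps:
W = -10
s(Y, l) = √(-10 + 4*l) (s(Y, l) = √(4*l - 10) = √(-10 + 4*l))
p(P, G) = P + 3*G*P (p(P, G) = 3*G*P + P = P + 3*G*P)
B(L, Q) = 10*Q (B(L, Q) = Q*(1 + 3*3) = Q*(1 + 9) = Q*10 = 10*Q)
48*B(s(-5, -3), -10) = 48*(10*(-10)) = 48*(-100) = -4800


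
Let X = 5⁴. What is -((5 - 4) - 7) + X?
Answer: 631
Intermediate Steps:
X = 625
-((5 - 4) - 7) + X = -((5 - 4) - 7) + 625 = -(1 - 7) + 625 = -1*(-6) + 625 = 6 + 625 = 631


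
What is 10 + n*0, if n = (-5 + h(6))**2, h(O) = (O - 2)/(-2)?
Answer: 10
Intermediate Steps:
h(O) = 1 - O/2 (h(O) = (-2 + O)*(-1/2) = 1 - O/2)
n = 49 (n = (-5 + (1 - 1/2*6))**2 = (-5 + (1 - 3))**2 = (-5 - 2)**2 = (-7)**2 = 49)
10 + n*0 = 10 + 49*0 = 10 + 0 = 10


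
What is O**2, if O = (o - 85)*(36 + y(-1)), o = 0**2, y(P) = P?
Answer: 8850625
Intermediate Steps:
o = 0
O = -2975 (O = (0 - 85)*(36 - 1) = -85*35 = -2975)
O**2 = (-2975)**2 = 8850625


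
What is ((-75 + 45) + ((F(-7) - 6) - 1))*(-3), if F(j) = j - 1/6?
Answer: 265/2 ≈ 132.50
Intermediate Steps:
F(j) = -⅙ + j (F(j) = j - 1*⅙ = j - ⅙ = -⅙ + j)
((-75 + 45) + ((F(-7) - 6) - 1))*(-3) = ((-75 + 45) + (((-⅙ - 7) - 6) - 1))*(-3) = (-30 + ((-43/6 - 6) - 1))*(-3) = (-30 + (-79/6 - 1))*(-3) = (-30 - 85/6)*(-3) = -265/6*(-3) = 265/2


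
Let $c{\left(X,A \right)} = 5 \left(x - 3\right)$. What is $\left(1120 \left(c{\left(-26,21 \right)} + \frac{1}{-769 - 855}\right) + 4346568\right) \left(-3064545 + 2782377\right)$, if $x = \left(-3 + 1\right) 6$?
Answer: $- \frac{34880042691936}{29} \approx -1.2028 \cdot 10^{12}$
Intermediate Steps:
$x = -12$ ($x = \left(-2\right) 6 = -12$)
$c{\left(X,A \right)} = -75$ ($c{\left(X,A \right)} = 5 \left(-12 - 3\right) = 5 \left(-15\right) = -75$)
$\left(1120 \left(c{\left(-26,21 \right)} + \frac{1}{-769 - 855}\right) + 4346568\right) \left(-3064545 + 2782377\right) = \left(1120 \left(-75 + \frac{1}{-769 - 855}\right) + 4346568\right) \left(-3064545 + 2782377\right) = \left(1120 \left(-75 + \frac{1}{-1624}\right) + 4346568\right) \left(-282168\right) = \left(1120 \left(-75 - \frac{1}{1624}\right) + 4346568\right) \left(-282168\right) = \left(1120 \left(- \frac{121801}{1624}\right) + 4346568\right) \left(-282168\right) = \left(- \frac{2436020}{29} + 4346568\right) \left(-282168\right) = \frac{123614452}{29} \left(-282168\right) = - \frac{34880042691936}{29}$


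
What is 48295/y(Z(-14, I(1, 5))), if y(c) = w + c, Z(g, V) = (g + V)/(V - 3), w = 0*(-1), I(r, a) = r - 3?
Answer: 241475/16 ≈ 15092.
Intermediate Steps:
I(r, a) = -3 + r
w = 0
Z(g, V) = (V + g)/(-3 + V)
y(c) = c (y(c) = 0 + c = c)
48295/y(Z(-14, I(1, 5))) = 48295/((((-3 + 1) - 14)/(-3 + (-3 + 1)))) = 48295/(((-2 - 14)/(-3 - 2))) = 48295/((-16/(-5))) = 48295/((-1/5*(-16))) = 48295/(16/5) = 48295*(5/16) = 241475/16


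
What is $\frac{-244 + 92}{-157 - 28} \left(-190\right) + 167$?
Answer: $\frac{403}{37} \approx 10.892$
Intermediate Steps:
$\frac{-244 + 92}{-157 - 28} \left(-190\right) + 167 = - \frac{152}{-185} \left(-190\right) + 167 = \left(-152\right) \left(- \frac{1}{185}\right) \left(-190\right) + 167 = \frac{152}{185} \left(-190\right) + 167 = - \frac{5776}{37} + 167 = \frac{403}{37}$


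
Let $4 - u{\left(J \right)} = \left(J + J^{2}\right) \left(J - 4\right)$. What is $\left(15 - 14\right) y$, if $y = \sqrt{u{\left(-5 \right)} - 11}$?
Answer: $\sqrt{173} \approx 13.153$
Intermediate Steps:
$u{\left(J \right)} = 4 - \left(-4 + J\right) \left(J + J^{2}\right)$ ($u{\left(J \right)} = 4 - \left(J + J^{2}\right) \left(J - 4\right) = 4 - \left(J + J^{2}\right) \left(-4 + J\right) = 4 - \left(-4 + J\right) \left(J + J^{2}\right)$)
$y = \sqrt{173}$ ($y = \sqrt{\left(4 - \left(-5\right)^{3} + 3 \left(-5\right)^{2} + 4 \left(-5\right)\right) - 11} = \sqrt{\left(4 - -125 + 3 \cdot 25 - 20\right) - 11} = \sqrt{\left(4 + 125 + 75 - 20\right) - 11} = \sqrt{184 - 11} = \sqrt{173} \approx 13.153$)
$\left(15 - 14\right) y = \left(15 - 14\right) \sqrt{173} = 1 \sqrt{173} = \sqrt{173}$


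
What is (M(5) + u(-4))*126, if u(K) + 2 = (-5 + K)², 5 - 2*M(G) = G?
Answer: 9954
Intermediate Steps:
M(G) = 5/2 - G/2
u(K) = -2 + (-5 + K)²
(M(5) + u(-4))*126 = ((5/2 - ½*5) + (-2 + (-5 - 4)²))*126 = ((5/2 - 5/2) + (-2 + (-9)²))*126 = (0 + (-2 + 81))*126 = (0 + 79)*126 = 79*126 = 9954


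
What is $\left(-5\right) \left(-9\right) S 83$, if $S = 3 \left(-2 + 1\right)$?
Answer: $-11205$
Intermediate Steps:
$S = -3$ ($S = 3 \left(-1\right) = -3$)
$\left(-5\right) \left(-9\right) S 83 = \left(-5\right) \left(-9\right) \left(-3\right) 83 = 45 \left(-3\right) 83 = \left(-135\right) 83 = -11205$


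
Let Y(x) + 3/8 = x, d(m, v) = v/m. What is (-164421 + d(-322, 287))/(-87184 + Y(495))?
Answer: 30253628/15950845 ≈ 1.8967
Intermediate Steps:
Y(x) = -3/8 + x
(-164421 + d(-322, 287))/(-87184 + Y(495)) = (-164421 + 287/(-322))/(-87184 + (-3/8 + 495)) = (-164421 + 287*(-1/322))/(-87184 + 3957/8) = (-164421 - 41/46)/(-693515/8) = -7563407/46*(-8/693515) = 30253628/15950845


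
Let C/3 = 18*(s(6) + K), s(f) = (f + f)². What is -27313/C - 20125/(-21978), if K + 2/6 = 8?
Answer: -930473/384615 ≈ -2.4192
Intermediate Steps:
K = 23/3 (K = -⅓ + 8 = 23/3 ≈ 7.6667)
s(f) = 4*f² (s(f) = (2*f)² = 4*f²)
C = 8190 (C = 3*(18*(4*6² + 23/3)) = 3*(18*(4*36 + 23/3)) = 3*(18*(144 + 23/3)) = 3*(18*(455/3)) = 3*2730 = 8190)
-27313/C - 20125/(-21978) = -27313/8190 - 20125/(-21978) = -27313*1/8190 - 20125*(-1/21978) = -2101/630 + 20125/21978 = -930473/384615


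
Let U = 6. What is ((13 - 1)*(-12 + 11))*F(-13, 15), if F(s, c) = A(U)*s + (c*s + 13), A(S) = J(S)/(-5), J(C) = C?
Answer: 9984/5 ≈ 1996.8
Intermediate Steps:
A(S) = -S/5 (A(S) = S/(-5) = S*(-⅕) = -S/5)
F(s, c) = 13 - 6*s/5 + c*s (F(s, c) = (-⅕*6)*s + (c*s + 13) = -6*s/5 + (13 + c*s) = 13 - 6*s/5 + c*s)
((13 - 1)*(-12 + 11))*F(-13, 15) = ((13 - 1)*(-12 + 11))*(13 - 6/5*(-13) + 15*(-13)) = (12*(-1))*(13 + 78/5 - 195) = -12*(-832/5) = 9984/5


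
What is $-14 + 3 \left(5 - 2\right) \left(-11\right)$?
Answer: $-113$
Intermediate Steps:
$-14 + 3 \left(5 - 2\right) \left(-11\right) = -14 + 3 \cdot 3 \left(-11\right) = -14 + 9 \left(-11\right) = -14 - 99 = -113$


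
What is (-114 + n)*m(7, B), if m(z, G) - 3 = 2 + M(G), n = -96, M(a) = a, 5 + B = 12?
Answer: -2520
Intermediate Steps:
B = 7 (B = -5 + 12 = 7)
m(z, G) = 5 + G (m(z, G) = 3 + (2 + G) = 5 + G)
(-114 + n)*m(7, B) = (-114 - 96)*(5 + 7) = -210*12 = -2520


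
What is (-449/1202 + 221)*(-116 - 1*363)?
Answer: -127027447/1202 ≈ -1.0568e+5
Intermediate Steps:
(-449/1202 + 221)*(-116 - 1*363) = (-449*1/1202 + 221)*(-116 - 363) = (-449/1202 + 221)*(-479) = (265193/1202)*(-479) = -127027447/1202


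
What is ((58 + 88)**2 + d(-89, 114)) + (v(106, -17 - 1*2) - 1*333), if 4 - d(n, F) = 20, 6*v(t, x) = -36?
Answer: 20961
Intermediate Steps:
v(t, x) = -6 (v(t, x) = (1/6)*(-36) = -6)
d(n, F) = -16 (d(n, F) = 4 - 1*20 = 4 - 20 = -16)
((58 + 88)**2 + d(-89, 114)) + (v(106, -17 - 1*2) - 1*333) = ((58 + 88)**2 - 16) + (-6 - 1*333) = (146**2 - 16) + (-6 - 333) = (21316 - 16) - 339 = 21300 - 339 = 20961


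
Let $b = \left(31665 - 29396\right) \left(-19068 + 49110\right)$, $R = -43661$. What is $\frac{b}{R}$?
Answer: $- \frac{68165298}{43661} \approx -1561.2$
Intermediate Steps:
$b = 68165298$ ($b = 2269 \cdot 30042 = 68165298$)
$\frac{b}{R} = \frac{68165298}{-43661} = 68165298 \left(- \frac{1}{43661}\right) = - \frac{68165298}{43661}$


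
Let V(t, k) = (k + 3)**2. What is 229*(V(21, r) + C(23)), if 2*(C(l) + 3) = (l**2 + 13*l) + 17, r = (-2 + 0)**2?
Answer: 214573/2 ≈ 1.0729e+5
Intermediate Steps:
r = 4 (r = (-2)**2 = 4)
V(t, k) = (3 + k)**2
C(l) = 11/2 + l**2/2 + 13*l/2 (C(l) = -3 + ((l**2 + 13*l) + 17)/2 = -3 + (17 + l**2 + 13*l)/2 = -3 + (17/2 + l**2/2 + 13*l/2) = 11/2 + l**2/2 + 13*l/2)
229*(V(21, r) + C(23)) = 229*((3 + 4)**2 + (11/2 + (1/2)*23**2 + (13/2)*23)) = 229*(7**2 + (11/2 + (1/2)*529 + 299/2)) = 229*(49 + (11/2 + 529/2 + 299/2)) = 229*(49 + 839/2) = 229*(937/2) = 214573/2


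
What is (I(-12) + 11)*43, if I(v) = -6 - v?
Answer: 731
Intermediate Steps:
(I(-12) + 11)*43 = ((-6 - 1*(-12)) + 11)*43 = ((-6 + 12) + 11)*43 = (6 + 11)*43 = 17*43 = 731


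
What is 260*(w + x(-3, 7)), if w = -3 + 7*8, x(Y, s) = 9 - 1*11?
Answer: 13260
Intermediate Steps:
x(Y, s) = -2 (x(Y, s) = 9 - 11 = -2)
w = 53 (w = -3 + 56 = 53)
260*(w + x(-3, 7)) = 260*(53 - 2) = 260*51 = 13260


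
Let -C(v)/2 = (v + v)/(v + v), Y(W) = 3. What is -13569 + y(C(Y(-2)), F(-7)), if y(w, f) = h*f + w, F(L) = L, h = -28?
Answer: -13375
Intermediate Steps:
C(v) = -2 (C(v) = -2*(v + v)/(v + v) = -2*2*v/(2*v) = -2*2*v*1/(2*v) = -2*1 = -2)
y(w, f) = w - 28*f (y(w, f) = -28*f + w = w - 28*f)
-13569 + y(C(Y(-2)), F(-7)) = -13569 + (-2 - 28*(-7)) = -13569 + (-2 + 196) = -13569 + 194 = -13375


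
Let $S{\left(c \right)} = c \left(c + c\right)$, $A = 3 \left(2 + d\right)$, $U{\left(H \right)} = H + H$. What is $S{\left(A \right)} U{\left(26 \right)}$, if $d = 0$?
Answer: $3744$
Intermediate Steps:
$U{\left(H \right)} = 2 H$
$A = 6$ ($A = 3 \left(2 + 0\right) = 3 \cdot 2 = 6$)
$S{\left(c \right)} = 2 c^{2}$ ($S{\left(c \right)} = c 2 c = 2 c^{2}$)
$S{\left(A \right)} U{\left(26 \right)} = 2 \cdot 6^{2} \cdot 2 \cdot 26 = 2 \cdot 36 \cdot 52 = 72 \cdot 52 = 3744$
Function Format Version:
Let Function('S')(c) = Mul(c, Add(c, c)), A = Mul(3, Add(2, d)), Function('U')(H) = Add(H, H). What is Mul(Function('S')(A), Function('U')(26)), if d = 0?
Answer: 3744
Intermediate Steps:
Function('U')(H) = Mul(2, H)
A = 6 (A = Mul(3, Add(2, 0)) = Mul(3, 2) = 6)
Function('S')(c) = Mul(2, Pow(c, 2)) (Function('S')(c) = Mul(c, Mul(2, c)) = Mul(2, Pow(c, 2)))
Mul(Function('S')(A), Function('U')(26)) = Mul(Mul(2, Pow(6, 2)), Mul(2, 26)) = Mul(Mul(2, 36), 52) = Mul(72, 52) = 3744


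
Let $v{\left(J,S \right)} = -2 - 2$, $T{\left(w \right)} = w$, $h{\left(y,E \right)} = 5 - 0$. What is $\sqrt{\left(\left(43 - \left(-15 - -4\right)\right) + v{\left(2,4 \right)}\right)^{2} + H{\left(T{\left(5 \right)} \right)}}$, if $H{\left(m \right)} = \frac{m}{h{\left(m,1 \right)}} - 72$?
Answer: $\sqrt{2429} \approx 49.285$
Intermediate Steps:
$h{\left(y,E \right)} = 5$ ($h{\left(y,E \right)} = 5 + 0 = 5$)
$v{\left(J,S \right)} = -4$ ($v{\left(J,S \right)} = -2 - 2 = -4$)
$H{\left(m \right)} = -72 + \frac{m}{5}$ ($H{\left(m \right)} = \frac{m}{5} - 72 = -72 + \frac{m}{5}$)
$\sqrt{\left(\left(43 - \left(-15 - -4\right)\right) + v{\left(2,4 \right)}\right)^{2} + H{\left(T{\left(5 \right)} \right)}} = \sqrt{\left(\left(43 - \left(-15 - -4\right)\right) - 4\right)^{2} + \left(-72 + \frac{1}{5} \cdot 5\right)} = \sqrt{\left(\left(43 - \left(-15 + 4\right)\right) - 4\right)^{2} + \left(-72 + 1\right)} = \sqrt{\left(\left(43 - -11\right) - 4\right)^{2} - 71} = \sqrt{\left(\left(43 + 11\right) - 4\right)^{2} - 71} = \sqrt{\left(54 - 4\right)^{2} - 71} = \sqrt{50^{2} - 71} = \sqrt{2500 - 71} = \sqrt{2429}$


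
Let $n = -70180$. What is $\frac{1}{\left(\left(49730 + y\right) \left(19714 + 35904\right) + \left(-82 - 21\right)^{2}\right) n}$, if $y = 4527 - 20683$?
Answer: $- \frac{1}{131049173151380} \approx -7.6307 \cdot 10^{-15}$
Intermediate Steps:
$y = -16156$ ($y = 4527 - 20683 = -16156$)
$\frac{1}{\left(\left(49730 + y\right) \left(19714 + 35904\right) + \left(-82 - 21\right)^{2}\right) n} = \frac{1}{\left(\left(49730 - 16156\right) \left(19714 + 35904\right) + \left(-82 - 21\right)^{2}\right) \left(-70180\right)} = \frac{1}{33574 \cdot 55618 + \left(-103\right)^{2}} \left(- \frac{1}{70180}\right) = \frac{1}{1867318732 + 10609} \left(- \frac{1}{70180}\right) = \frac{1}{1867329341} \left(- \frac{1}{70180}\right) = - \frac{1}{131049173151380}$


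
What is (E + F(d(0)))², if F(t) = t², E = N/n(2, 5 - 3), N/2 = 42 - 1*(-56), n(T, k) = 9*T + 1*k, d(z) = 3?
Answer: 8836/25 ≈ 353.44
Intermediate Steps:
n(T, k) = k + 9*T (n(T, k) = 9*T + k = k + 9*T)
N = 196 (N = 2*(42 - 1*(-56)) = 2*(42 + 56) = 2*98 = 196)
E = 49/5 (E = 196/((5 - 3) + 9*2) = 196/(2 + 18) = 196/20 = 196*(1/20) = 49/5 ≈ 9.8000)
(E + F(d(0)))² = (49/5 + 3²)² = (49/5 + 9)² = (94/5)² = 8836/25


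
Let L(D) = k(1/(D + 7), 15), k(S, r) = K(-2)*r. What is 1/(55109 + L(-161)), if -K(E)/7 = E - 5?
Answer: 1/55844 ≈ 1.7907e-5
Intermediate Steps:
K(E) = 35 - 7*E (K(E) = -7*(E - 5) = -7*(-5 + E) = 35 - 7*E)
k(S, r) = 49*r (k(S, r) = (35 - 7*(-2))*r = (35 + 14)*r = 49*r)
L(D) = 735 (L(D) = 49*15 = 735)
1/(55109 + L(-161)) = 1/(55109 + 735) = 1/55844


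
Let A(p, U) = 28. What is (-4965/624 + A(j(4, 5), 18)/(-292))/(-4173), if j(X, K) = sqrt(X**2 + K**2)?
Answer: 40757/21120944 ≈ 0.0019297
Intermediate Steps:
j(X, K) = sqrt(K**2 + X**2)
(-4965/624 + A(j(4, 5), 18)/(-292))/(-4173) = (-4965/624 + 28/(-292))/(-4173) = (-4965*1/624 + 28*(-1/292))*(-1/4173) = (-1655/208 - 7/73)*(-1/4173) = -122271/15184*(-1/4173) = 40757/21120944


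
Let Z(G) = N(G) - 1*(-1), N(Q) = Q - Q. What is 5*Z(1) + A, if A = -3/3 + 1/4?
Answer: 17/4 ≈ 4.2500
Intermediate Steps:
N(Q) = 0
A = -¾ (A = -3*⅓ + 1*(¼) = -1 + ¼ = -¾ ≈ -0.75000)
Z(G) = 1 (Z(G) = 0 - 1*(-1) = 0 + 1 = 1)
5*Z(1) + A = 5*1 - ¾ = 5 - ¾ = 17/4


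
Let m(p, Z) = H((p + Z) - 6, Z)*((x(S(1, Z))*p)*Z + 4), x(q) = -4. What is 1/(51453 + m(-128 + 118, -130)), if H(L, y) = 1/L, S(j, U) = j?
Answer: 73/3758667 ≈ 1.9422e-5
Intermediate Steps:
m(p, Z) = (4 - 4*Z*p)/(-6 + Z + p) (m(p, Z) = ((-4*p)*Z + 4)/((p + Z) - 6) = (-4*Z*p + 4)/((Z + p) - 6) = (4 - 4*Z*p)/(-6 + Z + p))
1/(51453 + m(-128 + 118, -130)) = 1/(51453 + 4*(1 - 1*(-130)*(-128 + 118))/(-6 - 130 + (-128 + 118))) = 1/(51453 + 4*(1 - 1*(-130)*(-10))/(-6 - 130 - 10)) = 1/(51453 + 4*(1 - 1300)/(-146)) = 1/(51453 + 4*(-1/146)*(-1299)) = 1/(51453 + 2598/73) = 1/(3758667/73) = 73/3758667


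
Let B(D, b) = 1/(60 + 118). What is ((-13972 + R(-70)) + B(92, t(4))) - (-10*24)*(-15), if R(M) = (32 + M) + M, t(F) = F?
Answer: -3147039/178 ≈ -17680.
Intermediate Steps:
R(M) = 32 + 2*M
B(D, b) = 1/178
((-13972 + R(-70)) + B(92, t(4))) - (-10*24)*(-15) = ((-13972 + (32 + 2*(-70))) + 1/178) - (-10*24)*(-15) = ((-13972 + (32 - 140)) + 1/178) - (-240)*(-15) = ((-13972 - 108) + 1/178) - 1*3600 = (-14080 + 1/178) - 3600 = -2506239/178 - 3600 = -3147039/178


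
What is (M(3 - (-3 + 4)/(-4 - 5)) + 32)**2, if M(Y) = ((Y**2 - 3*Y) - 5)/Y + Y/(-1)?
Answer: 588289/784 ≈ 750.37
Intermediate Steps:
M(Y) = -Y + (-5 + Y**2 - 3*Y)/Y (M(Y) = (-5 + Y**2 - 3*Y)/Y + Y*(-1) = (-5 + Y**2 - 3*Y)/Y - Y = -Y + (-5 + Y**2 - 3*Y)/Y)
(M(3 - (-3 + 4)/(-4 - 5)) + 32)**2 = ((-3 - 5/(3 - (-3 + 4)/(-4 - 5))) + 32)**2 = ((-3 - 5/(3 - 1/(-9))) + 32)**2 = ((-3 - 5/(3 - (-1)/9)) + 32)**2 = ((-3 - 5/(3 - 1*(-1/9))) + 32)**2 = ((-3 - 5/(3 + 1/9)) + 32)**2 = ((-3 - 5/28/9) + 32)**2 = ((-3 - 5*9/28) + 32)**2 = ((-3 - 45/28) + 32)**2 = (-129/28 + 32)**2 = (767/28)**2 = 588289/784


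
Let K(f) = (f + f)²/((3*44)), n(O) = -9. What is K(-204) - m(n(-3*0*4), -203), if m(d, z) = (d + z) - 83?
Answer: 17117/11 ≈ 1556.1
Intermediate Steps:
m(d, z) = -83 + d + z
K(f) = f²/33 (K(f) = (2*f)²/132 = (4*f²)*(1/132) = f²/33)
K(-204) - m(n(-3*0*4), -203) = (1/33)*(-204)² - (-83 - 9 - 203) = (1/33)*41616 - 1*(-295) = 13872/11 + 295 = 17117/11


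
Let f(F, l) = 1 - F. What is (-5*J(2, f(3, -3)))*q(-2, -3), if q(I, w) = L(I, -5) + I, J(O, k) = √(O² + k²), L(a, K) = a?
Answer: 40*√2 ≈ 56.569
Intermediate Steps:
q(I, w) = 2*I (q(I, w) = I + I = 2*I)
(-5*J(2, f(3, -3)))*q(-2, -3) = (-5*√(2² + (1 - 1*3)²))*(2*(-2)) = -5*√(4 + (1 - 3)²)*(-4) = -5*√(4 + (-2)²)*(-4) = -5*√(4 + 4)*(-4) = -10*√2*(-4) = 40*√2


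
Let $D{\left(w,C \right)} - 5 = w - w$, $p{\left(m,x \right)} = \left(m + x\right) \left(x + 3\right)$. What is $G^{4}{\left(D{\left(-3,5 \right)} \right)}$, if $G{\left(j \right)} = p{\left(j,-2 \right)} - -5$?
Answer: $4096$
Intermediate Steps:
$p{\left(m,x \right)} = \left(3 + x\right) \left(m + x\right)$ ($p{\left(m,x \right)} = \left(m + x\right) \left(3 + x\right) = \left(3 + x\right) \left(m + x\right)$)
$D{\left(w,C \right)} = 5$ ($D{\left(w,C \right)} = 5 + \left(w - w\right) = 5 + 0 = 5$)
$G{\left(j \right)} = 3 + j$ ($G{\left(j \right)} = \left(\left(-2\right)^{2} + 3 j + 3 \left(-2\right) + j \left(-2\right)\right) - -5 = \left(4 + 3 j - 6 - 2 j\right) + 5 = \left(-2 + j\right) + 5 = 3 + j$)
$G^{4}{\left(D{\left(-3,5 \right)} \right)} = \left(3 + 5\right)^{4} = 8^{4} = 4096$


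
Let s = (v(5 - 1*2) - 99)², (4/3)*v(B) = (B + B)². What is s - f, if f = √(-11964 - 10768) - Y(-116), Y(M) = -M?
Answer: 5300 - 2*I*√5683 ≈ 5300.0 - 150.77*I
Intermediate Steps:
v(B) = 3*B² (v(B) = 3*(B + B)²/4 = 3*(2*B)²/4 = 3*(4*B²)/4 = 3*B²)
s = 5184 (s = (3*(5 - 1*2)² - 99)² = (3*(5 - 2)² - 99)² = (3*3² - 99)² = (3*9 - 99)² = (27 - 99)² = (-72)² = 5184)
f = -116 + 2*I*√5683 (f = √(-11964 - 10768) - (-1)*(-116) = √(-22732) - 1*116 = 2*I*√5683 - 116 = -116 + 2*I*√5683 ≈ -116.0 + 150.77*I)
s - f = 5184 - (-116 + 2*I*√5683) = 5184 + (116 - 2*I*√5683) = 5300 - 2*I*√5683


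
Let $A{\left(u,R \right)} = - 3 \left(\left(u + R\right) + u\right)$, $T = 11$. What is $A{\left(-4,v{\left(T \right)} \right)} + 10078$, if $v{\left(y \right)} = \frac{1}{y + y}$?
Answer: $\frac{222241}{22} \approx 10102.0$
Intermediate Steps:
$v{\left(y \right)} = \frac{1}{2 y}$
$A{\left(u,R \right)} = - 6 u - 3 R$ ($A{\left(u,R \right)} = - 3 \left(\left(R + u\right) + u\right) = - 3 \left(R + 2 u\right) = - 6 u - 3 R$)
$A{\left(-4,v{\left(T \right)} \right)} + 10078 = \left(\left(-6\right) \left(-4\right) - 3 \frac{1}{2 \cdot 11}\right) + 10078 = \left(24 - 3 \cdot \frac{1}{2} \cdot \frac{1}{11}\right) + 10078 = \left(24 - \frac{3}{22}\right) + 10078 = \frac{525}{22} + 10078 = \frac{222241}{22}$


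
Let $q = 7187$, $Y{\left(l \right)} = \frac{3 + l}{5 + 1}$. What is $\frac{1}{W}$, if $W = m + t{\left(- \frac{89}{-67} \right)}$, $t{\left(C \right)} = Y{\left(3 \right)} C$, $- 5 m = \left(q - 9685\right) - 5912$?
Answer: $\frac{67}{112783} \approx 0.00059406$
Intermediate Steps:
$Y{\left(l \right)} = \frac{1}{2} + \frac{l}{6}$ ($Y{\left(l \right)} = \frac{3 + l}{6} = \left(3 + l\right) \frac{1}{6} = \frac{1}{2} + \frac{l}{6}$)
$m = 1682$ ($m = - \frac{\left(7187 - 9685\right) - 5912}{5} = - \frac{-2498 - 5912}{5} = \left(- \frac{1}{5}\right) \left(-8410\right) = 1682$)
$t{\left(C \right)} = C$ ($t{\left(C \right)} = \left(\frac{1}{2} + \frac{1}{6} \cdot 3\right) C = \left(\frac{1}{2} + \frac{1}{2}\right) C = 1 C = C$)
$W = \frac{112783}{67}$ ($W = 1682 - \frac{89}{-67} = 1682 - - \frac{89}{67} = 1682 + \frac{89}{67} = \frac{112783}{67} \approx 1683.3$)
$\frac{1}{W} = \frac{1}{\frac{112783}{67}} = \frac{67}{112783}$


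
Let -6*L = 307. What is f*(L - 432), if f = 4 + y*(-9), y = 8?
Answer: 98566/3 ≈ 32855.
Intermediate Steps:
L = -307/6 (L = -1/6*307 = -307/6 ≈ -51.167)
f = -68 (f = 4 + 8*(-9) = 4 - 72 = -68)
f*(L - 432) = -68*(-307/6 - 432) = -68*(-2899/6) = 98566/3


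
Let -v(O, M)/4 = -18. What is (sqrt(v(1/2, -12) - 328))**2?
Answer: -256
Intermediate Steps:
v(O, M) = 72 (v(O, M) = -4*(-18) = 72)
(sqrt(v(1/2, -12) - 328))**2 = (sqrt(72 - 328))**2 = (sqrt(-256))**2 = (16*I)**2 = -256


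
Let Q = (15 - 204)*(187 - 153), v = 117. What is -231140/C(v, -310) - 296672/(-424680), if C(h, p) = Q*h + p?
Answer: 10040717917/9981997230 ≈ 1.0059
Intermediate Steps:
Q = -6426 (Q = -189*34 = -6426)
C(h, p) = p - 6426*h (C(h, p) = -6426*h + p = p - 6426*h)
-231140/C(v, -310) - 296672/(-424680) = -231140/(-310 - 6426*117) - 296672/(-424680) = -231140/(-310 - 751842) - 296672*(-1/424680) = -231140/(-752152) + 37084/53085 = -231140*(-1/752152) + 37084/53085 = 57785/188038 + 37084/53085 = 10040717917/9981997230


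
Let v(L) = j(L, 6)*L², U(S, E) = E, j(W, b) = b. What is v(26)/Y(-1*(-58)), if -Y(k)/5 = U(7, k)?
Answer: -2028/145 ≈ -13.986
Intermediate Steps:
Y(k) = -5*k
v(L) = 6*L²
v(26)/Y(-1*(-58)) = (6*26²)/((-(-5)*(-58))) = (6*676)/((-5*58)) = 4056/(-290) = 4056*(-1/290) = -2028/145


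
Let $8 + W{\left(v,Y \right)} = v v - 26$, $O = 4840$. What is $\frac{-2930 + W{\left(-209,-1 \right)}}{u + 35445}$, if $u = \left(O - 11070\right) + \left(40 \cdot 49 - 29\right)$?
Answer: $\frac{40717}{31146} \approx 1.3073$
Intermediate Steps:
$W{\left(v,Y \right)} = -34 + v^{2}$ ($W{\left(v,Y \right)} = -8 + \left(v v - 26\right) = -8 + \left(v^{2} - 26\right) = -8 + \left(-26 + v^{2}\right) = -34 + v^{2}$)
$u = -4299$ ($u = \left(4840 - 11070\right) + \left(40 \cdot 49 - 29\right) = -6230 + \left(1960 - 29\right) = -6230 + 1931 = -4299$)
$\frac{-2930 + W{\left(-209,-1 \right)}}{u + 35445} = \frac{-2930 - \left(34 - \left(-209\right)^{2}\right)}{-4299 + 35445} = \frac{-2930 + \left(-34 + 43681\right)}{31146} = \left(-2930 + 43647\right) \frac{1}{31146} = 40717 \cdot \frac{1}{31146} = \frac{40717}{31146}$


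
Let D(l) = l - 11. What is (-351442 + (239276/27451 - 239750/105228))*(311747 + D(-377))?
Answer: -158039854009616261491/1444306914 ≈ -1.0942e+11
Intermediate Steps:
D(l) = -11 + l
(-351442 + (239276/27451 - 239750/105228))*(311747 + D(-377)) = (-351442 + (239276/27451 - 239750/105228))*(311747 + (-11 - 377)) = (-351442 + (239276*(1/27451) - 239750*1/105228))*(311747 - 388) = (-351442 + (239276/27451 - 119875/52614))*311359 = (-351442 + 9298578839/1444306914)*311359 = -507580811891149/1444306914*311359 = -158039854009616261491/1444306914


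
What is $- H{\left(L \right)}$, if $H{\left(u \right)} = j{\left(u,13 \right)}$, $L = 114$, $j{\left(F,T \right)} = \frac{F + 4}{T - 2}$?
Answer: $- \frac{118}{11} \approx -10.727$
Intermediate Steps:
$j{\left(F,T \right)} = \frac{4 + F}{-2 + T}$
$H{\left(u \right)} = \frac{4}{11} + \frac{u}{11}$ ($H{\left(u \right)} = \frac{4 + u}{-2 + 13} = \frac{4 + u}{11} = \frac{4}{11} + \frac{u}{11}$)
$- H{\left(L \right)} = - (\frac{4}{11} + \frac{1}{11} \cdot 114) = - (\frac{4}{11} + \frac{114}{11}) = \left(-1\right) \frac{118}{11} = - \frac{118}{11}$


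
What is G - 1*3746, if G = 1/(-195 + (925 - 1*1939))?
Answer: -4528915/1209 ≈ -3746.0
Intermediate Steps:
G = -1/1209 (G = 1/(-195 + (925 - 1939)) = 1/(-195 - 1014) = 1/(-1209) = -1/1209 ≈ -0.00082713)
G - 1*3746 = -1/1209 - 1*3746 = -1/1209 - 3746 = -4528915/1209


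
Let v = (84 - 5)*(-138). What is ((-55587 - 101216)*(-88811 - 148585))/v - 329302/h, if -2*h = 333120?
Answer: -516674442062573/151319760 ≈ -3.4145e+6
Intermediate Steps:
h = -166560 (h = -½*333120 = -166560)
v = -10902 (v = 79*(-138) = -10902)
((-55587 - 101216)*(-88811 - 148585))/v - 329302/h = ((-55587 - 101216)*(-88811 - 148585))/(-10902) - 329302/(-166560) = -156803*(-237396)*(-1/10902) - 329302*(-1/166560) = 37224404988*(-1/10902) + 164651/83280 = -6204067498/1817 + 164651/83280 = -516674442062573/151319760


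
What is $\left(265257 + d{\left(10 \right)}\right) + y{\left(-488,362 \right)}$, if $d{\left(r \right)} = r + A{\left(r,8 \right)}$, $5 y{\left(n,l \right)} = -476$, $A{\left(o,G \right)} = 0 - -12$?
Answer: $\frac{1325919}{5} \approx 2.6518 \cdot 10^{5}$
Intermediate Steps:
$A{\left(o,G \right)} = 12$ ($A{\left(o,G \right)} = 0 + 12 = 12$)
$y{\left(n,l \right)} = - \frac{476}{5}$ ($y{\left(n,l \right)} = \frac{1}{5} \left(-476\right) = - \frac{476}{5}$)
$d{\left(r \right)} = 12 + r$ ($d{\left(r \right)} = r + 12 = 12 + r$)
$\left(265257 + d{\left(10 \right)}\right) + y{\left(-488,362 \right)} = \left(265257 + \left(12 + 10\right)\right) - \frac{476}{5} = \left(265257 + 22\right) - \frac{476}{5} = 265279 - \frac{476}{5} = \frac{1325919}{5}$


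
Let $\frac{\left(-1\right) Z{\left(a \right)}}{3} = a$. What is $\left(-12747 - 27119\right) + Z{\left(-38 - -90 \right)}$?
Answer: $-40022$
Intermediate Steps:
$Z{\left(a \right)} = - 3 a$
$\left(-12747 - 27119\right) + Z{\left(-38 - -90 \right)} = \left(-12747 - 27119\right) - 3 \left(-38 - -90\right) = -39866 - 3 \left(-38 + 90\right) = -39866 - 156 = -40022$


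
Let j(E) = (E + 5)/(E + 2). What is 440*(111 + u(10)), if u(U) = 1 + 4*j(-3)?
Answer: 45760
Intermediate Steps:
j(E) = (5 + E)/(2 + E)
u(U) = -7 (u(U) = 1 + 4*((5 - 3)/(2 - 3)) = 1 + 4*(2/(-1)) = 1 + 4*(-1*2) = 1 + 4*(-2) = 1 - 8 = -7)
440*(111 + u(10)) = 440*(111 - 7) = 440*104 = 45760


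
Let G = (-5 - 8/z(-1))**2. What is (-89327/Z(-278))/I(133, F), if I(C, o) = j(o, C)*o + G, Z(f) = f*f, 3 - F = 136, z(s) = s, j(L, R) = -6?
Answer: -89327/62368188 ≈ -0.0014323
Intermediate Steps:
F = -133 (F = 3 - 1*136 = 3 - 136 = -133)
Z(f) = f**2
G = 9 (G = (-5 - 8/(-1))**2 = (-5 - 8*(-1))**2 = (-5 + 8)**2 = 3**2 = 9)
I(C, o) = 9 - 6*o (I(C, o) = -6*o + 9 = 9 - 6*o)
(-89327/Z(-278))/I(133, F) = (-89327/((-278)**2))/(9 - 6*(-133)) = (-89327/77284)/(9 + 798) = -89327*1/77284/807 = -89327/77284*1/807 = -89327/62368188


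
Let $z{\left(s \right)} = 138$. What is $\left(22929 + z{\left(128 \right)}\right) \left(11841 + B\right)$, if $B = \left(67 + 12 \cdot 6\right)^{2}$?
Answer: $718813854$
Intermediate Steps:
$B = 19321$ ($B = \left(67 + 72\right)^{2} = 139^{2} = 19321$)
$\left(22929 + z{\left(128 \right)}\right) \left(11841 + B\right) = \left(22929 + 138\right) \left(11841 + 19321\right) = 23067 \cdot 31162 = 718813854$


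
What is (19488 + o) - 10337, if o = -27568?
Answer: -18417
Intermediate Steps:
(19488 + o) - 10337 = (19488 - 27568) - 10337 = -8080 - 10337 = -18417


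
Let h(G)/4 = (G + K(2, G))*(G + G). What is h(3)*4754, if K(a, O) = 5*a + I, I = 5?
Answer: 2053728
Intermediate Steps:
K(a, O) = 5 + 5*a (K(a, O) = 5*a + 5 = 5 + 5*a)
h(G) = 8*G*(15 + G) (h(G) = 4*((G + (5 + 5*2))*(G + G)) = 4*((G + (5 + 10))*(2*G)) = 4*((G + 15)*(2*G)) = 4*((15 + G)*(2*G)) = 4*(2*G*(15 + G)) = 8*G*(15 + G))
h(3)*4754 = (8*3*(15 + 3))*4754 = (8*3*18)*4754 = 432*4754 = 2053728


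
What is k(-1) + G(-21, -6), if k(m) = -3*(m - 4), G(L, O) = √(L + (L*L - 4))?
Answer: 15 + 4*√26 ≈ 35.396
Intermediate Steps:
G(L, O) = √(-4 + L + L²) (G(L, O) = √(L + (L² - 4)) = √(L + (-4 + L²)) = √(-4 + L + L²))
k(m) = 12 - 3*m (k(m) = -3*(-4 + m) = 12 - 3*m)
k(-1) + G(-21, -6) = (12 - 3*(-1)) + √(-4 - 21 + (-21)²) = (12 + 3) + √(-4 - 21 + 441) = 15 + √416 = 15 + 4*√26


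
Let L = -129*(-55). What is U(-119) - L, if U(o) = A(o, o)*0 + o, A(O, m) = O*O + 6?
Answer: -7214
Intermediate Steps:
L = 7095
A(O, m) = 6 + O**2 (A(O, m) = O**2 + 6 = 6 + O**2)
U(o) = o (U(o) = (6 + o**2)*0 + o = 0 + o = o)
U(-119) - L = -119 - 1*7095 = -119 - 7095 = -7214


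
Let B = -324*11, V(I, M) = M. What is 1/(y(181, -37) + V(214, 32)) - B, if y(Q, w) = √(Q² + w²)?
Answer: 58994876/16553 + √34130/33106 ≈ 3564.0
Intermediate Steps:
B = -3564
1/(y(181, -37) + V(214, 32)) - B = 1/(√(181² + (-37)²) + 32) - 1*(-3564) = 1/(√(32761 + 1369) + 32) + 3564 = 1/(√34130 + 32) + 3564 = 1/(32 + √34130) + 3564 = 3564 + 1/(32 + √34130)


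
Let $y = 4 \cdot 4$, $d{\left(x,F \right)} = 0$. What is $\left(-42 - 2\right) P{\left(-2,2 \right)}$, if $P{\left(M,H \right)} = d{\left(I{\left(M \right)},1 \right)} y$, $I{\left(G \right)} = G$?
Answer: $0$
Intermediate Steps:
$y = 16$
$P{\left(M,H \right)} = 0$ ($P{\left(M,H \right)} = 0 \cdot 16 = 0$)
$\left(-42 - 2\right) P{\left(-2,2 \right)} = \left(-42 - 2\right) 0 = \left(-44\right) 0 = 0$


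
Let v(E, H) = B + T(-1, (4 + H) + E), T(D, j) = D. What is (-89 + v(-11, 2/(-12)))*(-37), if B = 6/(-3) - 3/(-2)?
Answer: 6697/2 ≈ 3348.5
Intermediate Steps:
B = -1/2 (B = 6*(-1/3) - 3*(-1/2) = -2 + 3/2 = -1/2 ≈ -0.50000)
v(E, H) = -3/2 (v(E, H) = -1/2 - 1 = -3/2)
(-89 + v(-11, 2/(-12)))*(-37) = (-89 - 3/2)*(-37) = -181/2*(-37) = 6697/2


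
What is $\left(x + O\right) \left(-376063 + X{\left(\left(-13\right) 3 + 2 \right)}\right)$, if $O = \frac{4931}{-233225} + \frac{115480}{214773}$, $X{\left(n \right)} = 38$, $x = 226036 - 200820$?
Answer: $- \frac{1461413908589156509}{154124409} \approx -9.482 \cdot 10^{9}$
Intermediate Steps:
$x = 25216$ ($x = 226036 - 200820 = 25216$)
$O = \frac{25873777337}{50090432925}$ ($O = 4931 \left(- \frac{1}{233225}\right) + 115480 \cdot \frac{1}{214773} = - \frac{4931}{233225} + \frac{115480}{214773} = \frac{25873777337}{50090432925} \approx 0.51654$)
$\left(x + O\right) \left(-376063 + X{\left(\left(-13\right) 3 + 2 \right)}\right) = \left(25216 + \frac{25873777337}{50090432925}\right) \left(-376063 + 38\right) = \frac{1263106230414137}{50090432925} \left(-376025\right) = - \frac{1461413908589156509}{154124409}$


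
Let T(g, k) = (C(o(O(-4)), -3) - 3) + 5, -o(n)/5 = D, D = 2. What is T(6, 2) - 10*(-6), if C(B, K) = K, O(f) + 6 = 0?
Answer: 59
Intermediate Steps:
O(f) = -6 (O(f) = -6 + 0 = -6)
o(n) = -10 (o(n) = -5*2 = -10)
T(g, k) = -1 (T(g, k) = (-3 - 3) + 5 = -6 + 5 = -1)
T(6, 2) - 10*(-6) = -1 - 10*(-6) = -1 + 60 = 59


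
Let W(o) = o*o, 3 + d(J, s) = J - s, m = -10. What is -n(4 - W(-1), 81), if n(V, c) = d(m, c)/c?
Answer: 94/81 ≈ 1.1605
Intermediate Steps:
d(J, s) = -3 + J - s (d(J, s) = -3 + (J - s) = -3 + J - s)
W(o) = o**2
n(V, c) = (-13 - c)/c (n(V, c) = (-3 - 10 - c)/c = (-13 - c)/c)
-n(4 - W(-1), 81) = -(-13 - 1*81)/81 = -(-13 - 81)/81 = -(-94)/81 = -1*(-94/81) = 94/81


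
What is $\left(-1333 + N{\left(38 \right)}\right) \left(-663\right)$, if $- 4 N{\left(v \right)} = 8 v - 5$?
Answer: $\frac{3733353}{4} \approx 9.3334 \cdot 10^{5}$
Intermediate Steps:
$N{\left(v \right)} = \frac{5}{4} - 2 v$ ($N{\left(v \right)} = - \frac{8 v - 5}{4} = - \frac{-5 + 8 v}{4} = \frac{5}{4} - 2 v$)
$\left(-1333 + N{\left(38 \right)}\right) \left(-663\right) = \left(-1333 + \left(\frac{5}{4} - 76\right)\right) \left(-663\right) = \left(-1333 - \frac{299}{4}\right) \left(-663\right) = \left(- \frac{5631}{4}\right) \left(-663\right) = \frac{3733353}{4}$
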